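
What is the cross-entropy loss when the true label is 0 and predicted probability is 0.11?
L = 0.1165

L = -0·log(0.11) - 1·log(0.89) = -log(0.89) = 0.1165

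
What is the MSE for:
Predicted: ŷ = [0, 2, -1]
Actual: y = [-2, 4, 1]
MSE = 4

MSE = (1/3)((0--2)² + (2-4)² + (-1-1)²) = (1/3)(4 + 4 + 4) = 4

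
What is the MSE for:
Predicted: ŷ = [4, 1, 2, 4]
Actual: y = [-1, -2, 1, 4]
MSE = 8.75

MSE = (1/4)((4--1)² + (1--2)² + (2-1)² + (4-4)²) = (1/4)(25 + 9 + 1 + 0) = 8.75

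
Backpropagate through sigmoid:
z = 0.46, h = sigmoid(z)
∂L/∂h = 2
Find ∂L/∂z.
∂L/∂z = 0.4745

σ(0.46) = 0.613
σ'(0.46) = σ(0.46)(1 - σ(0.46)) = 0.613 × 0.387 = 0.2372
∂L/∂z = ∂L/∂h · σ'(z) = 2 × 0.2372 = 0.4745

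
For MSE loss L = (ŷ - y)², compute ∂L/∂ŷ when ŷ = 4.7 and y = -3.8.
∂L/∂ŷ = 17.0

∂L/∂ŷ = 2(ŷ - y) = 2(4.7 - -3.8) = 2(8.5) = 17.0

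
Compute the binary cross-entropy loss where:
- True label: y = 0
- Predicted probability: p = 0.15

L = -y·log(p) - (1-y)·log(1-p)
L = 0.1625

L = -0·log(0.15) - 1·log(0.85) = -log(0.85) = 0.1625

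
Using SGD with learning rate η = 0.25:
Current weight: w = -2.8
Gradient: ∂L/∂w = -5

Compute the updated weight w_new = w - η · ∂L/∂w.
w_new = -1.55

w_new = w - η·∂L/∂w = -2.8 - 0.25×(-5) = -2.8 - (-1.25) = -1.55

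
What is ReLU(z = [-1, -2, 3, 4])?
h = [0, 0, 3, 4]

ReLU applied element-wise: max(0,-1)=0, max(0,-2)=0, max(0,3)=3, max(0,4)=4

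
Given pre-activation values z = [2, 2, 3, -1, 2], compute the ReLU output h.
h = [2, 2, 3, 0, 2]

ReLU applied element-wise: max(0,2)=2, max(0,2)=2, max(0,3)=3, max(0,-1)=0, max(0,2)=2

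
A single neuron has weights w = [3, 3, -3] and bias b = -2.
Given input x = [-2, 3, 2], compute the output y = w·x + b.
y = -5

y = (3)(-2) + (3)(3) + (-3)(2) + -2 = -5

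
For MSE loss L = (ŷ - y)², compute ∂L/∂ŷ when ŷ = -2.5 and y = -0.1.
∂L/∂ŷ = -4.8

∂L/∂ŷ = 2(ŷ - y) = 2(-2.5 - -0.1) = 2(-2.4) = -4.8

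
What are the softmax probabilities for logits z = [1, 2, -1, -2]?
p = [0.2562, 0.6964, 0.0347, 0.0128]

exp(z) = [2.718, 7.389, 0.3679, 0.1353]
Sum = 10.61
p = [0.2562, 0.6964, 0.0347, 0.0128]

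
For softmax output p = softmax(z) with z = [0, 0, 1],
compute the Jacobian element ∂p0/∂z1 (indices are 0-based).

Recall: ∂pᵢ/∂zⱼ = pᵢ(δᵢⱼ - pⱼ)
∂p0/∂z1 = -0.04492

p = softmax(z) = [0.2119, 0.2119, 0.5761]
p0 = 0.2119, p1 = 0.2119

∂p0/∂z1 = -p0 × p1 = -0.2119 × 0.2119 = -0.04492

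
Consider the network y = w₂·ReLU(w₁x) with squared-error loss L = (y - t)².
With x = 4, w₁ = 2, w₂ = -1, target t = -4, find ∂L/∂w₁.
∂L/∂w₁ = 32

Forward pass:
z = w₁x = 2×4 = 8
h = ReLU(8) = 8
y = w₂h = -1×8 = -8

Backward pass:
∂L/∂y = 2(y - t) = 2(-8 - -4) = -8
∂y/∂h = w₂ = -1
∂h/∂z = 1 (ReLU derivative)
∂z/∂w₁ = x = 4

∂L/∂w₁ = -8 × -1 × 1 × 4 = 32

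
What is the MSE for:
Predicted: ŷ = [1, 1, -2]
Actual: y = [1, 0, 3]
MSE = 8.667

MSE = (1/3)((1-1)² + (1-0)² + (-2-3)²) = (1/3)(0 + 1 + 25) = 8.667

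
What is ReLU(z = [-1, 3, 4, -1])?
h = [0, 3, 4, 0]

ReLU applied element-wise: max(0,-1)=0, max(0,3)=3, max(0,4)=4, max(0,-1)=0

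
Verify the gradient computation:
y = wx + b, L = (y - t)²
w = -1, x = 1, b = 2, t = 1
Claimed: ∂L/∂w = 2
Incorrect

y = (-1)(1) + 2 = 1
∂L/∂y = 2(y - t) = 2(1 - 1) = 0
∂y/∂w = x = 1
∂L/∂w = 0 × 1 = 0

Claimed value: 2
Incorrect: The correct gradient is 0.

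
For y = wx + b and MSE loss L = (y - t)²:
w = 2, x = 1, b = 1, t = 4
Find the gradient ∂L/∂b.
∂L/∂b = -2

y = wx + b = (2)(1) + 1 = 3
∂L/∂y = 2(y - t) = 2(3 - 4) = -2
∂y/∂b = 1
∂L/∂b = ∂L/∂y · ∂y/∂b = -2 × 1 = -2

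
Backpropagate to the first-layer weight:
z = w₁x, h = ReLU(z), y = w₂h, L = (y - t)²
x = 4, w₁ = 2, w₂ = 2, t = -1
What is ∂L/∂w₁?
∂L/∂w₁ = 272

Forward pass:
z = w₁x = 2×4 = 8
h = ReLU(8) = 8
y = w₂h = 2×8 = 16

Backward pass:
∂L/∂y = 2(y - t) = 2(16 - -1) = 34
∂y/∂h = w₂ = 2
∂h/∂z = 1 (ReLU derivative)
∂z/∂w₁ = x = 4

∂L/∂w₁ = 34 × 2 × 1 × 4 = 272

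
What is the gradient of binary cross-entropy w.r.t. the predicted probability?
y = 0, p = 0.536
∂L/∂p = 2.155

∂L/∂p = -y/p + (1-y)/(1-p) = 0 + 1/0.464 = 2.155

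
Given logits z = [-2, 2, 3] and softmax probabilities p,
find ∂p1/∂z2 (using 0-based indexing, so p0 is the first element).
∂p1/∂z2 = -0.1947

p = softmax(z) = [0.004902, 0.2676, 0.7275]
p1 = 0.2676, p2 = 0.7275

∂p1/∂z2 = -p1 × p2 = -0.2676 × 0.7275 = -0.1947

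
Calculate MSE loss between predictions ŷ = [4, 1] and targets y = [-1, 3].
MSE = 14.5

MSE = (1/2)((4--1)² + (1-3)²) = (1/2)(25 + 4) = 14.5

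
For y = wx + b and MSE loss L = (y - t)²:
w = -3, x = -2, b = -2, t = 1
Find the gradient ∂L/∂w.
∂L/∂w = -12

y = wx + b = (-3)(-2) + -2 = 4
∂L/∂y = 2(y - t) = 2(4 - 1) = 6
∂y/∂w = x = -2
∂L/∂w = ∂L/∂y · ∂y/∂w = 6 × -2 = -12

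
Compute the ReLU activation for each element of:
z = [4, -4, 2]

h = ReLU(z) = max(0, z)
h = [4, 0, 2]

ReLU applied element-wise: max(0,4)=4, max(0,-4)=0, max(0,2)=2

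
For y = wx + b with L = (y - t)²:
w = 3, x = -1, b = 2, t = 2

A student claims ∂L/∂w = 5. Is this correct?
Incorrect

y = (3)(-1) + 2 = -1
∂L/∂y = 2(y - t) = 2(-1 - 2) = -6
∂y/∂w = x = -1
∂L/∂w = -6 × -1 = 6

Claimed value: 5
Incorrect: The correct gradient is 6.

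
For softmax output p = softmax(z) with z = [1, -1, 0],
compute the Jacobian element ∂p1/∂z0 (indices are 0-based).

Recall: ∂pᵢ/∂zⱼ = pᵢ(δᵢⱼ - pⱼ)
∂p1/∂z0 = -0.05989

p = softmax(z) = [0.6652, 0.09003, 0.2447]
p1 = 0.09003, p0 = 0.6652

∂p1/∂z0 = -p1 × p0 = -0.09003 × 0.6652 = -0.05989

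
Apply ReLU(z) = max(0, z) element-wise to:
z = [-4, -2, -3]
h = [0, 0, 0]

ReLU applied element-wise: max(0,-4)=0, max(0,-2)=0, max(0,-3)=0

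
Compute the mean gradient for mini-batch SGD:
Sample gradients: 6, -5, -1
Average gradient = 0

Average = (1/3)(6 + -5 + -1) = 0/3 = 0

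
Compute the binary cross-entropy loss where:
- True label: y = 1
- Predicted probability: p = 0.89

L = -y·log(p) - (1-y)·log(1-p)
L = 0.1165

L = -1·log(0.89) - 0·log(0.11) = -log(0.89) = 0.1165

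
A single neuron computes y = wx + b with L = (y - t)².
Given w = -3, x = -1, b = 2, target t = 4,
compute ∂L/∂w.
∂L/∂w = -2

y = wx + b = (-3)(-1) + 2 = 5
∂L/∂y = 2(y - t) = 2(5 - 4) = 2
∂y/∂w = x = -1
∂L/∂w = ∂L/∂y · ∂y/∂w = 2 × -1 = -2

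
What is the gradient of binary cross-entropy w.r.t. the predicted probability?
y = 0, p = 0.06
∂L/∂p = 1.064

∂L/∂p = -y/p + (1-y)/(1-p) = 0 + 1/0.94 = 1.064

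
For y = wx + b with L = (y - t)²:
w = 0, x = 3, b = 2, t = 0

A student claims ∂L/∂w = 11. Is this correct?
Incorrect

y = (0)(3) + 2 = 2
∂L/∂y = 2(y - t) = 2(2 - 0) = 4
∂y/∂w = x = 3
∂L/∂w = 4 × 3 = 12

Claimed value: 11
Incorrect: The correct gradient is 12.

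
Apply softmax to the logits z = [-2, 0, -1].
p = [0.09, 0.6652, 0.2447]

exp(z) = [0.1353, 1, 0.3679]
Sum = 1.503
p = [0.09, 0.6652, 0.2447]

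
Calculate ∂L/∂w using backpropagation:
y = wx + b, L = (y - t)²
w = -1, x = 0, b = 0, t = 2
∂L/∂w = 0

y = wx + b = (-1)(0) + 0 = 0
∂L/∂y = 2(y - t) = 2(0 - 2) = -4
∂y/∂w = x = 0
∂L/∂w = ∂L/∂y · ∂y/∂w = -4 × 0 = 0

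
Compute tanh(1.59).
0.9201

tanh(1.59) = (e^(1.59) - e^(-1.59))/(e^(1.59) + e^(-1.59)) = 0.9201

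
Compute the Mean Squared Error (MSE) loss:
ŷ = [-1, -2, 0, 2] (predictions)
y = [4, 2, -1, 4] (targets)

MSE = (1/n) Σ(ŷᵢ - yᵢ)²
MSE = 11.5

MSE = (1/4)((-1-4)² + (-2-2)² + (0--1)² + (2-4)²) = (1/4)(25 + 16 + 1 + 4) = 11.5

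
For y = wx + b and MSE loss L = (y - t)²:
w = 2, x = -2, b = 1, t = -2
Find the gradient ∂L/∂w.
∂L/∂w = 4

y = wx + b = (2)(-2) + 1 = -3
∂L/∂y = 2(y - t) = 2(-3 - -2) = -2
∂y/∂w = x = -2
∂L/∂w = ∂L/∂y · ∂y/∂w = -2 × -2 = 4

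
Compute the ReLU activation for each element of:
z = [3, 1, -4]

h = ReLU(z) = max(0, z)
h = [3, 1, 0]

ReLU applied element-wise: max(0,3)=3, max(0,1)=1, max(0,-4)=0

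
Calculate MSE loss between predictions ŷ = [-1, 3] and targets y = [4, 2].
MSE = 13

MSE = (1/2)((-1-4)² + (3-2)²) = (1/2)(25 + 1) = 13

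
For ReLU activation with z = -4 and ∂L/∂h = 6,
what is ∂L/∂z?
∂L/∂z = 0

h = ReLU(-4) = 0
Since z < 0: ∂h/∂z = 0
∂L/∂z = ∂L/∂h · ∂h/∂z = 6 × 0 = 0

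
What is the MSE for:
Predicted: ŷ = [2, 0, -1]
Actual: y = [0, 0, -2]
MSE = 1.667

MSE = (1/3)((2-0)² + (0-0)² + (-1--2)²) = (1/3)(4 + 0 + 1) = 1.667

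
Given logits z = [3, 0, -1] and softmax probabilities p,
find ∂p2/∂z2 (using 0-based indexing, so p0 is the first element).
∂p2/∂z2 = 0.01685

p = softmax(z) = [0.9362, 0.04661, 0.01715]
p2 = 0.01715

∂p2/∂z2 = p2(1 - p2) = 0.01715 × (1 - 0.01715) = 0.01685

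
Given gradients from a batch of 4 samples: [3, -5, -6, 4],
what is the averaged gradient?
Average gradient = -1

Average = (1/4)(3 + -5 + -6 + 4) = -4/4 = -1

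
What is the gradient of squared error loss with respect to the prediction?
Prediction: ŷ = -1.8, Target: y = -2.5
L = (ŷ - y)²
∂L/∂ŷ = 1.4

∂L/∂ŷ = 2(ŷ - y) = 2(-1.8 - -2.5) = 2(0.7) = 1.4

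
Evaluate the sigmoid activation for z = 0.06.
0.515

sigmoid(0.06) = 1/(1 + e^(-0.06)) = 1/(1 + 0.9418) = 0.515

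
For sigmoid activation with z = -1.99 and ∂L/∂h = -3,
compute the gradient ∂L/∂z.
∂L/∂z = -0.3174

σ(-1.99) = 0.1203
σ'(-1.99) = σ(-1.99)(1 - σ(-1.99)) = 0.1203 × 0.8797 = 0.1058
∂L/∂z = ∂L/∂h · σ'(z) = -3 × 0.1058 = -0.3174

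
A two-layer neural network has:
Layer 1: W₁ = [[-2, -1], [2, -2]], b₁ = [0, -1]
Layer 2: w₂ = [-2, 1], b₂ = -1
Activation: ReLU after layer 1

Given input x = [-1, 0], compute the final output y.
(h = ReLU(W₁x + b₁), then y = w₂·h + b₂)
y = -5

Layer 1 pre-activation: z₁ = [2, -3]
After ReLU: h = [2, 0]
Layer 2 output: y = -2×2 + 1×0 + -1 = -5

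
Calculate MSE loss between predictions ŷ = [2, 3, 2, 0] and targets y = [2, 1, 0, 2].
MSE = 3

MSE = (1/4)((2-2)² + (3-1)² + (2-0)² + (0-2)²) = (1/4)(0 + 4 + 4 + 4) = 3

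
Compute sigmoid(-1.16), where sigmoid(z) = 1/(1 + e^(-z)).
0.2387

sigmoid(-1.16) = 1/(1 + e^(1.16)) = 1/(1 + 3.19) = 0.2387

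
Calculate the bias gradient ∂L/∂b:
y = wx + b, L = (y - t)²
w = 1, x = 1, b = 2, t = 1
∂L/∂b = 4

y = wx + b = (1)(1) + 2 = 3
∂L/∂y = 2(y - t) = 2(3 - 1) = 4
∂y/∂b = 1
∂L/∂b = ∂L/∂y · ∂y/∂b = 4 × 1 = 4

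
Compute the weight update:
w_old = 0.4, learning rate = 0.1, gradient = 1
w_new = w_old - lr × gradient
w_new = 0.3

w_new = w - η·∂L/∂w = 0.4 - 0.1×(1) = 0.4 - (0.1) = 0.3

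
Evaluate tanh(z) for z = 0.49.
0.4542

tanh(0.49) = (e^(0.49) - e^(-0.49))/(e^(0.49) + e^(-0.49)) = 0.4542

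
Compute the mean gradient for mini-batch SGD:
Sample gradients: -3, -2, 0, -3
Average gradient = -2

Average = (1/4)(-3 + -2 + 0 + -3) = -8/4 = -2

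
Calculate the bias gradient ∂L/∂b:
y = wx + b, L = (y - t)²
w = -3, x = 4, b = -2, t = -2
∂L/∂b = -24

y = wx + b = (-3)(4) + -2 = -14
∂L/∂y = 2(y - t) = 2(-14 - -2) = -24
∂y/∂b = 1
∂L/∂b = ∂L/∂y · ∂y/∂b = -24 × 1 = -24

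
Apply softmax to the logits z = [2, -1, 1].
p = [0.7054, 0.0351, 0.2595]

exp(z) = [7.389, 0.3679, 2.718]
Sum = 10.48
p = [0.7054, 0.0351, 0.2595]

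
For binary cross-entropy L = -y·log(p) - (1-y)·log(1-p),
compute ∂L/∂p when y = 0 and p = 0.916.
∂L/∂p = 11.9

∂L/∂p = -y/p + (1-y)/(1-p) = 0 + 1/0.084 = 11.9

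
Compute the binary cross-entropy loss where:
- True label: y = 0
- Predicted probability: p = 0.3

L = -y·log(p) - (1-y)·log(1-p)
L = 0.3567

L = -0·log(0.3) - 1·log(0.7) = -log(0.7) = 0.3567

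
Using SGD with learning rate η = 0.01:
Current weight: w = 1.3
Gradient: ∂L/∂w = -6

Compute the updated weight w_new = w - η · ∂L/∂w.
w_new = 1.36

w_new = w - η·∂L/∂w = 1.3 - 0.01×(-6) = 1.3 - (-0.06) = 1.36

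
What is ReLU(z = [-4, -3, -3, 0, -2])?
h = [0, 0, 0, 0, 0]

ReLU applied element-wise: max(0,-4)=0, max(0,-3)=0, max(0,-3)=0, max(0,0)=0, max(0,-2)=0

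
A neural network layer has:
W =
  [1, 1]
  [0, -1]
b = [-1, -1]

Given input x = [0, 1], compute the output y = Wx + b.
y = [0, -2]

Wx = [1×0 + 1×1, 0×0 + -1×1]
   = [1, -1]
y = Wx + b = [1 + -1, -1 + -1] = [0, -2]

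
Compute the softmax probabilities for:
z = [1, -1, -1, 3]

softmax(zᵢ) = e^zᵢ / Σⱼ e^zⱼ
p = [0.1155, 0.0156, 0.0156, 0.8533]

exp(z) = [2.718, 0.3679, 0.3679, 20.09]
Sum = 23.54
p = [0.1155, 0.0156, 0.0156, 0.8533]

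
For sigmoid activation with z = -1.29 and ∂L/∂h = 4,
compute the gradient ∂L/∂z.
∂L/∂z = 0.677

σ(-1.29) = 0.2159
σ'(-1.29) = σ(-1.29)(1 - σ(-1.29)) = 0.2159 × 0.7841 = 0.1693
∂L/∂z = ∂L/∂h · σ'(z) = 4 × 0.1693 = 0.677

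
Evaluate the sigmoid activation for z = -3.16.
0.0407

sigmoid(-3.16) = 1/(1 + e^(3.16)) = 1/(1 + 23.57) = 0.0407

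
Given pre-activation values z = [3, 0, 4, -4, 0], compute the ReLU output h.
h = [3, 0, 4, 0, 0]

ReLU applied element-wise: max(0,3)=3, max(0,0)=0, max(0,4)=4, max(0,-4)=0, max(0,0)=0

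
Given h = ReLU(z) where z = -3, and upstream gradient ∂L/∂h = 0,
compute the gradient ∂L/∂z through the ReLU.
∂L/∂z = 0

h = ReLU(-3) = 0
Since z < 0: ∂h/∂z = 0
∂L/∂z = ∂L/∂h · ∂h/∂z = 0 × 0 = 0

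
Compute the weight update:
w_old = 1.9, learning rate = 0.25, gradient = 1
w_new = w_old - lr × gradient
w_new = 1.65

w_new = w - η·∂L/∂w = 1.9 - 0.25×(1) = 1.9 - (0.25) = 1.65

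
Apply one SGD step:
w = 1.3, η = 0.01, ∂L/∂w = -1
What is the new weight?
w_new = 1.31

w_new = w - η·∂L/∂w = 1.3 - 0.01×(-1) = 1.3 - (-0.01) = 1.31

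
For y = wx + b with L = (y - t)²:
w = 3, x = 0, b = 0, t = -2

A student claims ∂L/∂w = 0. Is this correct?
Correct

y = (3)(0) + 0 = 0
∂L/∂y = 2(y - t) = 2(0 - -2) = 4
∂y/∂w = x = 0
∂L/∂w = 4 × 0 = 0

Claimed value: 0
Correct: The correct gradient is 0.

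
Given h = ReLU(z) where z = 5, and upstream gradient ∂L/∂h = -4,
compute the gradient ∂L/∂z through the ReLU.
∂L/∂z = -4

h = ReLU(5) = 5
Since z > 0: ∂h/∂z = 1
∂L/∂z = ∂L/∂h · ∂h/∂z = -4 × 1 = -4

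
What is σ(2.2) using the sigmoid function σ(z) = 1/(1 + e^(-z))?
0.9002

sigmoid(2.2) = 1/(1 + e^(-2.2)) = 1/(1 + 0.1108) = 0.9002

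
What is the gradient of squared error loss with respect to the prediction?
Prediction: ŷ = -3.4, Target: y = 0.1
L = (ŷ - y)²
∂L/∂ŷ = -7.0

∂L/∂ŷ = 2(ŷ - y) = 2(-3.4 - 0.1) = 2(-3.5) = -7.0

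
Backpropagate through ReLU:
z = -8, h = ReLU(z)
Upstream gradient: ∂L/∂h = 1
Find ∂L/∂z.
∂L/∂z = 0

h = ReLU(-8) = 0
Since z < 0: ∂h/∂z = 0
∂L/∂z = ∂L/∂h · ∂h/∂z = 1 × 0 = 0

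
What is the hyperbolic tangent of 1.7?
0.9354

tanh(1.7) = (e^(1.7) - e^(-1.7))/(e^(1.7) + e^(-1.7)) = 0.9354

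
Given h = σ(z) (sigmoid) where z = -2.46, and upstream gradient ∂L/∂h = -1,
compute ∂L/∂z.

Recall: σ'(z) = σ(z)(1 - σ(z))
∂L/∂z = -0.07252

σ(-2.46) = 0.07871
σ'(-2.46) = σ(-2.46)(1 - σ(-2.46)) = 0.07871 × 0.9213 = 0.07252
∂L/∂z = ∂L/∂h · σ'(z) = -1 × 0.07252 = -0.07252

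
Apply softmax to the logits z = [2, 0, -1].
p = [0.8438, 0.1142, 0.042]

exp(z) = [7.389, 1, 0.3679]
Sum = 8.757
p = [0.8438, 0.1142, 0.042]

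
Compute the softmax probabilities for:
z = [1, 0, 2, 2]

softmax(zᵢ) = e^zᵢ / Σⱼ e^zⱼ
p = [0.147, 0.0541, 0.3995, 0.3995]

exp(z) = [2.718, 1, 7.389, 7.389]
Sum = 18.5
p = [0.147, 0.0541, 0.3995, 0.3995]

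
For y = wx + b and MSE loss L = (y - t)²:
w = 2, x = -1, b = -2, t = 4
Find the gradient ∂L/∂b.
∂L/∂b = -16

y = wx + b = (2)(-1) + -2 = -4
∂L/∂y = 2(y - t) = 2(-4 - 4) = -16
∂y/∂b = 1
∂L/∂b = ∂L/∂y · ∂y/∂b = -16 × 1 = -16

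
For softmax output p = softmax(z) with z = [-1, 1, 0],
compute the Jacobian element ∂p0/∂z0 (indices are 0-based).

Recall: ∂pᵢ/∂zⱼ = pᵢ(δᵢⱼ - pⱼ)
∂p0/∂z0 = 0.08193

p = softmax(z) = [0.09003, 0.6652, 0.2447]
p0 = 0.09003

∂p0/∂z0 = p0(1 - p0) = 0.09003 × (1 - 0.09003) = 0.08193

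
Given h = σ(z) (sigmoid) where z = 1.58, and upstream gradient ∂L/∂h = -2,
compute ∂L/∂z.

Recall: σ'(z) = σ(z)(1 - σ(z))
∂L/∂z = -0.2832

σ(1.58) = 0.8292
σ'(1.58) = σ(1.58)(1 - σ(1.58)) = 0.8292 × 0.1708 = 0.1416
∂L/∂z = ∂L/∂h · σ'(z) = -2 × 0.1416 = -0.2832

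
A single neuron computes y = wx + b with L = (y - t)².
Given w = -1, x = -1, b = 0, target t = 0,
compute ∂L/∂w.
∂L/∂w = -2

y = wx + b = (-1)(-1) + 0 = 1
∂L/∂y = 2(y - t) = 2(1 - 0) = 2
∂y/∂w = x = -1
∂L/∂w = ∂L/∂y · ∂y/∂w = 2 × -1 = -2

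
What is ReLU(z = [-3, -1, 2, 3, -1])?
h = [0, 0, 2, 3, 0]

ReLU applied element-wise: max(0,-3)=0, max(0,-1)=0, max(0,2)=2, max(0,3)=3, max(0,-1)=0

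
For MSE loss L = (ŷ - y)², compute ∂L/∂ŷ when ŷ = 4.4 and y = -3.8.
∂L/∂ŷ = 16.4

∂L/∂ŷ = 2(ŷ - y) = 2(4.4 - -3.8) = 2(8.2) = 16.4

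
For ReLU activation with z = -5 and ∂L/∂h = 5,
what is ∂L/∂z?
∂L/∂z = 0

h = ReLU(-5) = 0
Since z < 0: ∂h/∂z = 0
∂L/∂z = ∂L/∂h · ∂h/∂z = 5 × 0 = 0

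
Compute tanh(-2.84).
-0.9932

tanh(-2.84) = (e^(-2.84) - e^(2.84))/(e^(-2.84) + e^(2.84)) = -0.9932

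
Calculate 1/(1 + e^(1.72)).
0.1519

sigmoid(-1.72) = 1/(1 + e^(1.72)) = 1/(1 + 5.585) = 0.1519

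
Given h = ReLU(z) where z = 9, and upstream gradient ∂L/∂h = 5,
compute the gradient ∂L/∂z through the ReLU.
∂L/∂z = 5

h = ReLU(9) = 9
Since z > 0: ∂h/∂z = 1
∂L/∂z = ∂L/∂h · ∂h/∂z = 5 × 1 = 5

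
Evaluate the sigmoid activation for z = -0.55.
0.3659

sigmoid(-0.55) = 1/(1 + e^(0.55)) = 1/(1 + 1.733) = 0.3659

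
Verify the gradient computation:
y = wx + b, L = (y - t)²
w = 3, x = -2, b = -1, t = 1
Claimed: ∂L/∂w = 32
Correct

y = (3)(-2) + -1 = -7
∂L/∂y = 2(y - t) = 2(-7 - 1) = -16
∂y/∂w = x = -2
∂L/∂w = -16 × -2 = 32

Claimed value: 32
Correct: The correct gradient is 32.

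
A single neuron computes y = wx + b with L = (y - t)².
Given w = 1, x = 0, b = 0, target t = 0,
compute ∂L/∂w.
∂L/∂w = 0

y = wx + b = (1)(0) + 0 = 0
∂L/∂y = 2(y - t) = 2(0 - 0) = 0
∂y/∂w = x = 0
∂L/∂w = ∂L/∂y · ∂y/∂w = 0 × 0 = 0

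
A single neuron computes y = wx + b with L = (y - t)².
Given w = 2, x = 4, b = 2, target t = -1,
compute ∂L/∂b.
∂L/∂b = 22

y = wx + b = (2)(4) + 2 = 10
∂L/∂y = 2(y - t) = 2(10 - -1) = 22
∂y/∂b = 1
∂L/∂b = ∂L/∂y · ∂y/∂b = 22 × 1 = 22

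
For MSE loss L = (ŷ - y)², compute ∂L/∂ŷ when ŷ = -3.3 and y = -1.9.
∂L/∂ŷ = -2.8

∂L/∂ŷ = 2(ŷ - y) = 2(-3.3 - -1.9) = 2(-1.4) = -2.8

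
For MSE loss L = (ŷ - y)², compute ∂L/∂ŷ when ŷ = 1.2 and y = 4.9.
∂L/∂ŷ = -7.4

∂L/∂ŷ = 2(ŷ - y) = 2(1.2 - 4.9) = 2(-3.7) = -7.4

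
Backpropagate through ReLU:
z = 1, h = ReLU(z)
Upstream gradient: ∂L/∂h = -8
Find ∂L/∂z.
∂L/∂z = -8

h = ReLU(1) = 1
Since z > 0: ∂h/∂z = 1
∂L/∂z = ∂L/∂h · ∂h/∂z = -8 × 1 = -8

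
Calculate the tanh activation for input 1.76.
0.9425

tanh(1.76) = (e^(1.76) - e^(-1.76))/(e^(1.76) + e^(-1.76)) = 0.9425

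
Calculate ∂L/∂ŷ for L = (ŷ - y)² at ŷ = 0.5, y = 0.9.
∂L/∂ŷ = -0.8

∂L/∂ŷ = 2(ŷ - y) = 2(0.5 - 0.9) = 2(-0.4) = -0.8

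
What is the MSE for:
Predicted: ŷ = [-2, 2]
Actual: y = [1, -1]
MSE = 9

MSE = (1/2)((-2-1)² + (2--1)²) = (1/2)(9 + 9) = 9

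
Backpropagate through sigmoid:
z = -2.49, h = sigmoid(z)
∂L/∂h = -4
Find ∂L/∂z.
∂L/∂z = -0.2828

σ(-2.49) = 0.07656
σ'(-2.49) = σ(-2.49)(1 - σ(-2.49)) = 0.07656 × 0.9234 = 0.0707
∂L/∂z = ∂L/∂h · σ'(z) = -4 × 0.0707 = -0.2828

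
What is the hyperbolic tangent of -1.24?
-0.8455

tanh(-1.24) = (e^(-1.24) - e^(1.24))/(e^(-1.24) + e^(1.24)) = -0.8455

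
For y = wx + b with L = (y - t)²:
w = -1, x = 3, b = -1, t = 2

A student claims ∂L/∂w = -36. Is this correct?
Correct

y = (-1)(3) + -1 = -4
∂L/∂y = 2(y - t) = 2(-4 - 2) = -12
∂y/∂w = x = 3
∂L/∂w = -12 × 3 = -36

Claimed value: -36
Correct: The correct gradient is -36.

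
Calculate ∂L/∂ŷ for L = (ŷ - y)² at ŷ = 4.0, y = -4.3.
∂L/∂ŷ = 16.6

∂L/∂ŷ = 2(ŷ - y) = 2(4.0 - -4.3) = 2(8.3) = 16.6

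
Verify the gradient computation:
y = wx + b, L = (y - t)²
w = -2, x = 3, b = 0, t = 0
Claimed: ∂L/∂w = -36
Correct

y = (-2)(3) + 0 = -6
∂L/∂y = 2(y - t) = 2(-6 - 0) = -12
∂y/∂w = x = 3
∂L/∂w = -12 × 3 = -36

Claimed value: -36
Correct: The correct gradient is -36.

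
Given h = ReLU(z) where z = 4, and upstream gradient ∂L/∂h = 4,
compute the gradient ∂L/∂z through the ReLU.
∂L/∂z = 4

h = ReLU(4) = 4
Since z > 0: ∂h/∂z = 1
∂L/∂z = ∂L/∂h · ∂h/∂z = 4 × 1 = 4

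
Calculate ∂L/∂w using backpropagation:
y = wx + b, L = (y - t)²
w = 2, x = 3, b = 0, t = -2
∂L/∂w = 48

y = wx + b = (2)(3) + 0 = 6
∂L/∂y = 2(y - t) = 2(6 - -2) = 16
∂y/∂w = x = 3
∂L/∂w = ∂L/∂y · ∂y/∂w = 16 × 3 = 48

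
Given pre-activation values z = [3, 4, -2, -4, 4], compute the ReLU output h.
h = [3, 4, 0, 0, 4]

ReLU applied element-wise: max(0,3)=3, max(0,4)=4, max(0,-2)=0, max(0,-4)=0, max(0,4)=4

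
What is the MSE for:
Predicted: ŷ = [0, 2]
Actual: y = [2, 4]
MSE = 4

MSE = (1/2)((0-2)² + (2-4)²) = (1/2)(4 + 4) = 4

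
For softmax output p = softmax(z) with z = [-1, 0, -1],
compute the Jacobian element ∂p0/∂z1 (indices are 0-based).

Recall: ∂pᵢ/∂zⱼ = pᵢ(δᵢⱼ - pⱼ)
∂p0/∂z1 = -0.1221

p = softmax(z) = [0.2119, 0.5761, 0.2119]
p0 = 0.2119, p1 = 0.5761

∂p0/∂z1 = -p0 × p1 = -0.2119 × 0.5761 = -0.1221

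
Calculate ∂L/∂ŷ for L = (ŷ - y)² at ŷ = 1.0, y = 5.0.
∂L/∂ŷ = -8.0

∂L/∂ŷ = 2(ŷ - y) = 2(1.0 - 5.0) = 2(-4.0) = -8.0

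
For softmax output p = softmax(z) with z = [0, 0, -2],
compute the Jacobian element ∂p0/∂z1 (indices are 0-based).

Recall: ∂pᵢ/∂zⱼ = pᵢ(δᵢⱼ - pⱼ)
∂p0/∂z1 = -0.2193

p = softmax(z) = [0.4683, 0.4683, 0.06338]
p0 = 0.4683, p1 = 0.4683

∂p0/∂z1 = -p0 × p1 = -0.4683 × 0.4683 = -0.2193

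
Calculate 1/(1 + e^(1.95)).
0.1246

sigmoid(-1.95) = 1/(1 + e^(1.95)) = 1/(1 + 7.029) = 0.1246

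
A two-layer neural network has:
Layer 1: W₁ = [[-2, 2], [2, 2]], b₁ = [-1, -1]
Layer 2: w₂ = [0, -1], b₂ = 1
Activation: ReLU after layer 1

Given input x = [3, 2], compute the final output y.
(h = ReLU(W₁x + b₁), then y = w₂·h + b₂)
y = -8

Layer 1 pre-activation: z₁ = [-3, 9]
After ReLU: h = [0, 9]
Layer 2 output: y = 0×0 + -1×9 + 1 = -8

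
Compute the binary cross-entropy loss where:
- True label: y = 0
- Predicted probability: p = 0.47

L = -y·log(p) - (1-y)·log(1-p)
L = 0.6349

L = -0·log(0.47) - 1·log(0.53) = -log(0.53) = 0.6349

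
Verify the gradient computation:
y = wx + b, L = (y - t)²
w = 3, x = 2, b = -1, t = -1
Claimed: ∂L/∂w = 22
Incorrect

y = (3)(2) + -1 = 5
∂L/∂y = 2(y - t) = 2(5 - -1) = 12
∂y/∂w = x = 2
∂L/∂w = 12 × 2 = 24

Claimed value: 22
Incorrect: The correct gradient is 24.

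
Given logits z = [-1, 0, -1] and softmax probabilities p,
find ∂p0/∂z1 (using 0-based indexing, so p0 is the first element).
∂p0/∂z1 = -0.1221

p = softmax(z) = [0.2119, 0.5761, 0.2119]
p0 = 0.2119, p1 = 0.5761

∂p0/∂z1 = -p0 × p1 = -0.2119 × 0.5761 = -0.1221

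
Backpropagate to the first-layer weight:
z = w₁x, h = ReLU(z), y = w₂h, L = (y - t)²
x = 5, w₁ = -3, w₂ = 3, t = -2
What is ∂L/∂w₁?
∂L/∂w₁ = 0

Forward pass:
z = w₁x = -3×5 = -15
h = ReLU(-15) = 0
y = w₂h = 3×0 = 0

Backward pass:
∂L/∂y = 2(y - t) = 2(0 - -2) = 4
∂y/∂h = w₂ = 3
∂h/∂z = 0 (ReLU derivative)
∂z/∂w₁ = x = 5

∂L/∂w₁ = 4 × 3 × 0 × 5 = 0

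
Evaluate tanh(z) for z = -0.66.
-0.5784

tanh(-0.66) = (e^(-0.66) - e^(0.66))/(e^(-0.66) + e^(0.66)) = -0.5784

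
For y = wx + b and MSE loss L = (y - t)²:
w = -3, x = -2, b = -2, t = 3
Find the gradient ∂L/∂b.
∂L/∂b = 2

y = wx + b = (-3)(-2) + -2 = 4
∂L/∂y = 2(y - t) = 2(4 - 3) = 2
∂y/∂b = 1
∂L/∂b = ∂L/∂y · ∂y/∂b = 2 × 1 = 2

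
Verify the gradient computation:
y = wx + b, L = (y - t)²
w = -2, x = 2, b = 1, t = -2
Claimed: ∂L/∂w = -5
Incorrect

y = (-2)(2) + 1 = -3
∂L/∂y = 2(y - t) = 2(-3 - -2) = -2
∂y/∂w = x = 2
∂L/∂w = -2 × 2 = -4

Claimed value: -5
Incorrect: The correct gradient is -4.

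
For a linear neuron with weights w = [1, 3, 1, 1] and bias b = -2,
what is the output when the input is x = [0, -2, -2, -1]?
y = -11

y = (1)(0) + (3)(-2) + (1)(-2) + (1)(-1) + -2 = -11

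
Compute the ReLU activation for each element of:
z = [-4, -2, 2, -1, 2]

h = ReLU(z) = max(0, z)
h = [0, 0, 2, 0, 2]

ReLU applied element-wise: max(0,-4)=0, max(0,-2)=0, max(0,2)=2, max(0,-1)=0, max(0,2)=2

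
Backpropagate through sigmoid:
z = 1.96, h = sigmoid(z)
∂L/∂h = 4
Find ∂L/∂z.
∂L/∂z = 0.4329

σ(1.96) = 0.8765
σ'(1.96) = σ(1.96)(1 - σ(1.96)) = 0.8765 × 0.1235 = 0.1082
∂L/∂z = ∂L/∂h · σ'(z) = 4 × 0.1082 = 0.4329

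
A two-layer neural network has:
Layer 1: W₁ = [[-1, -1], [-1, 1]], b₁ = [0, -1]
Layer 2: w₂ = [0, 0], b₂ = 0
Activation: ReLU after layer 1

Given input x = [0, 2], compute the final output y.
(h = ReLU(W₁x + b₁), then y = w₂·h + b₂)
y = 0

Layer 1 pre-activation: z₁ = [-2, 1]
After ReLU: h = [0, 1]
Layer 2 output: y = 0×0 + 0×1 + 0 = 0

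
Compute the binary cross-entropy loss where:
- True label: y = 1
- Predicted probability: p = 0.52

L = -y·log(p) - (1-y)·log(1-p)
L = 0.6539

L = -1·log(0.52) - 0·log(0.48) = -log(0.52) = 0.6539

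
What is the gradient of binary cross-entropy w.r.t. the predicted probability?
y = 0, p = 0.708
∂L/∂p = 3.425

∂L/∂p = -y/p + (1-y)/(1-p) = 0 + 1/0.292 = 3.425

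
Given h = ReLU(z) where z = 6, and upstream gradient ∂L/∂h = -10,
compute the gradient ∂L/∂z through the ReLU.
∂L/∂z = -10

h = ReLU(6) = 6
Since z > 0: ∂h/∂z = 1
∂L/∂z = ∂L/∂h · ∂h/∂z = -10 × 1 = -10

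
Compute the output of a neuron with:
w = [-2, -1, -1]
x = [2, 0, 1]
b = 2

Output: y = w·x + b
y = -3

y = (-2)(2) + (-1)(0) + (-1)(1) + 2 = -3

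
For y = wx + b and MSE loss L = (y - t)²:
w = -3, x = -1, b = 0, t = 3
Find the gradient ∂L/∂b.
∂L/∂b = 0

y = wx + b = (-3)(-1) + 0 = 3
∂L/∂y = 2(y - t) = 2(3 - 3) = 0
∂y/∂b = 1
∂L/∂b = ∂L/∂y · ∂y/∂b = 0 × 1 = 0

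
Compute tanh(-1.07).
-0.7895

tanh(-1.07) = (e^(-1.07) - e^(1.07))/(e^(-1.07) + e^(1.07)) = -0.7895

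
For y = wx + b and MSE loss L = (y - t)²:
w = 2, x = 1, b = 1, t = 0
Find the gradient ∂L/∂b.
∂L/∂b = 6

y = wx + b = (2)(1) + 1 = 3
∂L/∂y = 2(y - t) = 2(3 - 0) = 6
∂y/∂b = 1
∂L/∂b = ∂L/∂y · ∂y/∂b = 6 × 1 = 6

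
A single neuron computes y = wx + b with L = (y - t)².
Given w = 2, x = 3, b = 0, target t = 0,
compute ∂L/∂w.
∂L/∂w = 36

y = wx + b = (2)(3) + 0 = 6
∂L/∂y = 2(y - t) = 2(6 - 0) = 12
∂y/∂w = x = 3
∂L/∂w = ∂L/∂y · ∂y/∂w = 12 × 3 = 36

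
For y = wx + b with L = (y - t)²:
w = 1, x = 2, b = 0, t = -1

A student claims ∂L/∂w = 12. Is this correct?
Correct

y = (1)(2) + 0 = 2
∂L/∂y = 2(y - t) = 2(2 - -1) = 6
∂y/∂w = x = 2
∂L/∂w = 6 × 2 = 12

Claimed value: 12
Correct: The correct gradient is 12.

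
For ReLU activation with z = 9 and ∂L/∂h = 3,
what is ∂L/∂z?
∂L/∂z = 3

h = ReLU(9) = 9
Since z > 0: ∂h/∂z = 1
∂L/∂z = ∂L/∂h · ∂h/∂z = 3 × 1 = 3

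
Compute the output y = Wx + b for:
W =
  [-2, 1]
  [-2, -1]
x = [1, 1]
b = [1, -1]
y = [0, -4]

Wx = [-2×1 + 1×1, -2×1 + -1×1]
   = [-1, -3]
y = Wx + b = [-1 + 1, -3 + -1] = [0, -4]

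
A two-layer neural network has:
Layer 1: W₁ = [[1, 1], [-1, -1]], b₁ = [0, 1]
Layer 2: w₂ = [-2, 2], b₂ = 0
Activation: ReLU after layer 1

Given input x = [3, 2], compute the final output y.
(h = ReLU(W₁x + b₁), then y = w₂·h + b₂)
y = -10

Layer 1 pre-activation: z₁ = [5, -4]
After ReLU: h = [5, 0]
Layer 2 output: y = -2×5 + 2×0 + 0 = -10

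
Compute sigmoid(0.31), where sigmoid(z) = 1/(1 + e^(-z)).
0.5769

sigmoid(0.31) = 1/(1 + e^(-0.31)) = 1/(1 + 0.7334) = 0.5769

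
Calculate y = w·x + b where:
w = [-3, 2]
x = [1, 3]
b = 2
y = 5

y = (-3)(1) + (2)(3) + 2 = 5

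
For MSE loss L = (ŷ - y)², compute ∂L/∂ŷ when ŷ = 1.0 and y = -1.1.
∂L/∂ŷ = 4.2

∂L/∂ŷ = 2(ŷ - y) = 2(1.0 - -1.1) = 2(2.1) = 4.2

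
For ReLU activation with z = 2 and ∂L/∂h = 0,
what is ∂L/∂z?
∂L/∂z = 0

h = ReLU(2) = 2
Since z > 0: ∂h/∂z = 1
∂L/∂z = ∂L/∂h · ∂h/∂z = 0 × 1 = 0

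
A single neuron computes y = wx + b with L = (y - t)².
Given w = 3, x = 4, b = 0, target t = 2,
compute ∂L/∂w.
∂L/∂w = 80

y = wx + b = (3)(4) + 0 = 12
∂L/∂y = 2(y - t) = 2(12 - 2) = 20
∂y/∂w = x = 4
∂L/∂w = ∂L/∂y · ∂y/∂w = 20 × 4 = 80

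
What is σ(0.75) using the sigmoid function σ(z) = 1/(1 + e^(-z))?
0.6792

sigmoid(0.75) = 1/(1 + e^(-0.75)) = 1/(1 + 0.4724) = 0.6792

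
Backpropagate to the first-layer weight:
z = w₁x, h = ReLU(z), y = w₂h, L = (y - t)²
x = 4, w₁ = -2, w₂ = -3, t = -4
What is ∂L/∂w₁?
∂L/∂w₁ = 0

Forward pass:
z = w₁x = -2×4 = -8
h = ReLU(-8) = 0
y = w₂h = -3×0 = 0

Backward pass:
∂L/∂y = 2(y - t) = 2(0 - -4) = 8
∂y/∂h = w₂ = -3
∂h/∂z = 0 (ReLU derivative)
∂z/∂w₁ = x = 4

∂L/∂w₁ = 8 × -3 × 0 × 4 = 0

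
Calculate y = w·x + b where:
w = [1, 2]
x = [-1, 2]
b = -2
y = 1

y = (1)(-1) + (2)(2) + -2 = 1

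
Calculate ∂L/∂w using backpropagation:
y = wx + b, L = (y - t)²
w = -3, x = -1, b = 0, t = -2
∂L/∂w = -10

y = wx + b = (-3)(-1) + 0 = 3
∂L/∂y = 2(y - t) = 2(3 - -2) = 10
∂y/∂w = x = -1
∂L/∂w = ∂L/∂y · ∂y/∂w = 10 × -1 = -10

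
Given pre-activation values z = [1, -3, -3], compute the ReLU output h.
h = [1, 0, 0]

ReLU applied element-wise: max(0,1)=1, max(0,-3)=0, max(0,-3)=0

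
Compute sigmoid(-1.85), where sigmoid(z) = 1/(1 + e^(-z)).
0.1359

sigmoid(-1.85) = 1/(1 + e^(1.85)) = 1/(1 + 6.36) = 0.1359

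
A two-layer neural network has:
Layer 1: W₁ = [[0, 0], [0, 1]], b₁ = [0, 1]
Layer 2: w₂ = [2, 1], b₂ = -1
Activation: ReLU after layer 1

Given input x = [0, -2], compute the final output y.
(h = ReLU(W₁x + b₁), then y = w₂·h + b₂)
y = -1

Layer 1 pre-activation: z₁ = [0, -1]
After ReLU: h = [0, 0]
Layer 2 output: y = 2×0 + 1×0 + -1 = -1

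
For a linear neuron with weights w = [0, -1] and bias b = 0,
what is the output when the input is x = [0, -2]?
y = 2

y = (0)(0) + (-1)(-2) + 0 = 2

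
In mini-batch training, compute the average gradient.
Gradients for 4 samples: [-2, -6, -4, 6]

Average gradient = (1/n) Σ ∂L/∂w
Average gradient = -1.5

Average = (1/4)(-2 + -6 + -4 + 6) = -6/4 = -1.5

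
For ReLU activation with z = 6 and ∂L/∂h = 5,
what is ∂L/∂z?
∂L/∂z = 5

h = ReLU(6) = 6
Since z > 0: ∂h/∂z = 1
∂L/∂z = ∂L/∂h · ∂h/∂z = 5 × 1 = 5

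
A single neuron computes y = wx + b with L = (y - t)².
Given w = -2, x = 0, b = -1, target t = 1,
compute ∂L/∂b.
∂L/∂b = -4

y = wx + b = (-2)(0) + -1 = -1
∂L/∂y = 2(y - t) = 2(-1 - 1) = -4
∂y/∂b = 1
∂L/∂b = ∂L/∂y · ∂y/∂b = -4 × 1 = -4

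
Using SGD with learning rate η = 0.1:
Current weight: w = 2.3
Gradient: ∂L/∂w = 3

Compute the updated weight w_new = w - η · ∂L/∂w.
w_new = 2

w_new = w - η·∂L/∂w = 2.3 - 0.1×(3) = 2.3 - (0.3) = 2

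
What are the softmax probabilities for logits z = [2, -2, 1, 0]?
p = [0.6572, 0.012, 0.2418, 0.0889]

exp(z) = [7.389, 0.1353, 2.718, 1]
Sum = 11.24
p = [0.6572, 0.012, 0.2418, 0.0889]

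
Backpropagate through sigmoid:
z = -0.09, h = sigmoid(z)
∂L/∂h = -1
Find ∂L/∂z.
∂L/∂z = -0.2495

σ(-0.09) = 0.4775
σ'(-0.09) = σ(-0.09)(1 - σ(-0.09)) = 0.4775 × 0.5225 = 0.2495
∂L/∂z = ∂L/∂h · σ'(z) = -1 × 0.2495 = -0.2495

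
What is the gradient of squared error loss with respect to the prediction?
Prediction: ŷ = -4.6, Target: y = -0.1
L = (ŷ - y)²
∂L/∂ŷ = -9.0

∂L/∂ŷ = 2(ŷ - y) = 2(-4.6 - -0.1) = 2(-4.5) = -9.0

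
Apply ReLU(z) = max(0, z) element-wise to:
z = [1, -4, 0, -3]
h = [1, 0, 0, 0]

ReLU applied element-wise: max(0,1)=1, max(0,-4)=0, max(0,0)=0, max(0,-3)=0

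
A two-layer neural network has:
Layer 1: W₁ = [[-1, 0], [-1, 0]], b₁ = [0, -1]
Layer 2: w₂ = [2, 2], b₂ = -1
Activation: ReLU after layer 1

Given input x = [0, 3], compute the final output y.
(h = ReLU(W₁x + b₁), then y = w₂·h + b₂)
y = -1

Layer 1 pre-activation: z₁ = [0, -1]
After ReLU: h = [0, 0]
Layer 2 output: y = 2×0 + 2×0 + -1 = -1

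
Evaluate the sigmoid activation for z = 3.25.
0.9627

sigmoid(3.25) = 1/(1 + e^(-3.25)) = 1/(1 + 0.03877) = 0.9627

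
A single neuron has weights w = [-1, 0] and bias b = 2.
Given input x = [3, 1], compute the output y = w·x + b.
y = -1

y = (-1)(3) + (0)(1) + 2 = -1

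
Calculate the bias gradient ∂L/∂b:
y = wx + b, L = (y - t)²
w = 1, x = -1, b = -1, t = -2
∂L/∂b = 0

y = wx + b = (1)(-1) + -1 = -2
∂L/∂y = 2(y - t) = 2(-2 - -2) = 0
∂y/∂b = 1
∂L/∂b = ∂L/∂y · ∂y/∂b = 0 × 1 = 0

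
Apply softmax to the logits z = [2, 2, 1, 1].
p = [0.3655, 0.3655, 0.1345, 0.1345]

exp(z) = [7.389, 7.389, 2.718, 2.718]
Sum = 20.21
p = [0.3655, 0.3655, 0.1345, 0.1345]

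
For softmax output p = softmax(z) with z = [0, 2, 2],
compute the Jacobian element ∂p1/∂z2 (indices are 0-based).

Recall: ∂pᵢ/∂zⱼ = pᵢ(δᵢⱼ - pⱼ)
∂p1/∂z2 = -0.2193

p = softmax(z) = [0.06338, 0.4683, 0.4683]
p1 = 0.4683, p2 = 0.4683

∂p1/∂z2 = -p1 × p2 = -0.4683 × 0.4683 = -0.2193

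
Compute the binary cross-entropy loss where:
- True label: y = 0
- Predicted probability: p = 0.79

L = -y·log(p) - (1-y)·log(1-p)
L = 1.561

L = -0·log(0.79) - 1·log(0.21) = -log(0.21) = 1.561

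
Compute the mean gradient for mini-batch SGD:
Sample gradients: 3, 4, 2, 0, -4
Average gradient = 1

Average = (1/5)(3 + 4 + 2 + 0 + -4) = 5/5 = 1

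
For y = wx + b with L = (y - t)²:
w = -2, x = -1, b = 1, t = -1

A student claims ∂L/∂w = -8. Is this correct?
Correct

y = (-2)(-1) + 1 = 3
∂L/∂y = 2(y - t) = 2(3 - -1) = 8
∂y/∂w = x = -1
∂L/∂w = 8 × -1 = -8

Claimed value: -8
Correct: The correct gradient is -8.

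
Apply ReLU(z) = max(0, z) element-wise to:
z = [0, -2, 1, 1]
h = [0, 0, 1, 1]

ReLU applied element-wise: max(0,0)=0, max(0,-2)=0, max(0,1)=1, max(0,1)=1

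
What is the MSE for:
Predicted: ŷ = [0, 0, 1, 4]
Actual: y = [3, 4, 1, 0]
MSE = 10.25

MSE = (1/4)((0-3)² + (0-4)² + (1-1)² + (4-0)²) = (1/4)(9 + 16 + 0 + 16) = 10.25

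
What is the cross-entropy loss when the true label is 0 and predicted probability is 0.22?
L = 0.2485

L = -0·log(0.22) - 1·log(0.78) = -log(0.78) = 0.2485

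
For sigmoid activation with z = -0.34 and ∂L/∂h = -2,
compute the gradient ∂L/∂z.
∂L/∂z = -0.4858

σ(-0.34) = 0.4158
σ'(-0.34) = σ(-0.34)(1 - σ(-0.34)) = 0.4158 × 0.5842 = 0.2429
∂L/∂z = ∂L/∂h · σ'(z) = -2 × 0.2429 = -0.4858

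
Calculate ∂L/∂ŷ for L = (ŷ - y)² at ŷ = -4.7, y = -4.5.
∂L/∂ŷ = -0.4

∂L/∂ŷ = 2(ŷ - y) = 2(-4.7 - -4.5) = 2(-0.2) = -0.4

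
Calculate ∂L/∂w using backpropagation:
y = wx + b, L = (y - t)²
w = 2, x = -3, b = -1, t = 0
∂L/∂w = 42

y = wx + b = (2)(-3) + -1 = -7
∂L/∂y = 2(y - t) = 2(-7 - 0) = -14
∂y/∂w = x = -3
∂L/∂w = ∂L/∂y · ∂y/∂w = -14 × -3 = 42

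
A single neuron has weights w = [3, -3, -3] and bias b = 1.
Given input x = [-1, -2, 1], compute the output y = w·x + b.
y = 1

y = (3)(-1) + (-3)(-2) + (-3)(1) + 1 = 1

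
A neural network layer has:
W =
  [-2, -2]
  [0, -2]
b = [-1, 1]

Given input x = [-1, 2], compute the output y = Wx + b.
y = [-3, -3]

Wx = [-2×-1 + -2×2, 0×-1 + -2×2]
   = [-2, -4]
y = Wx + b = [-2 + -1, -4 + 1] = [-3, -3]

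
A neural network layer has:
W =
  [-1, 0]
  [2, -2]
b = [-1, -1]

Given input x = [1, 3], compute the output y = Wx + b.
y = [-2, -5]

Wx = [-1×1 + 0×3, 2×1 + -2×3]
   = [-1, -4]
y = Wx + b = [-1 + -1, -4 + -1] = [-2, -5]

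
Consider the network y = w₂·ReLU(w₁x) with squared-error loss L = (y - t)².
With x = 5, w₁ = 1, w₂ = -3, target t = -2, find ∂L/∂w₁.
∂L/∂w₁ = 390

Forward pass:
z = w₁x = 1×5 = 5
h = ReLU(5) = 5
y = w₂h = -3×5 = -15

Backward pass:
∂L/∂y = 2(y - t) = 2(-15 - -2) = -26
∂y/∂h = w₂ = -3
∂h/∂z = 1 (ReLU derivative)
∂z/∂w₁ = x = 5

∂L/∂w₁ = -26 × -3 × 1 × 5 = 390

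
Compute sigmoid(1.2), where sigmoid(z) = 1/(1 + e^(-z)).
0.7685

sigmoid(1.2) = 1/(1 + e^(-1.2)) = 1/(1 + 0.3012) = 0.7685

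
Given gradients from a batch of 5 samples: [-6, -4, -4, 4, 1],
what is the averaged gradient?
Average gradient = -1.8

Average = (1/5)(-6 + -4 + -4 + 4 + 1) = -9/5 = -1.8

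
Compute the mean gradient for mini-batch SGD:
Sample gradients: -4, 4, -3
Average gradient = -1

Average = (1/3)(-4 + 4 + -3) = -3/3 = -1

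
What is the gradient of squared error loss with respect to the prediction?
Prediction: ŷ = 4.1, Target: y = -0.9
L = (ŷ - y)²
∂L/∂ŷ = 10.0

∂L/∂ŷ = 2(ŷ - y) = 2(4.1 - -0.9) = 2(5.0) = 10.0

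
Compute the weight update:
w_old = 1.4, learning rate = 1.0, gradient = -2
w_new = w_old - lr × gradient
w_new = 3.4

w_new = w - η·∂L/∂w = 1.4 - 1.0×(-2) = 1.4 - (-2) = 3.4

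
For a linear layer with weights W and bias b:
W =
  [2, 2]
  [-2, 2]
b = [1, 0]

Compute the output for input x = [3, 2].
y = [11, -2]

Wx = [2×3 + 2×2, -2×3 + 2×2]
   = [10, -2]
y = Wx + b = [10 + 1, -2 + 0] = [11, -2]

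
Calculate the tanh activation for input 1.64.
0.9275

tanh(1.64) = (e^(1.64) - e^(-1.64))/(e^(1.64) + e^(-1.64)) = 0.9275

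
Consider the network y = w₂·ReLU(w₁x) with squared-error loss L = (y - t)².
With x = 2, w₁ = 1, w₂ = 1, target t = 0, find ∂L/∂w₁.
∂L/∂w₁ = 8

Forward pass:
z = w₁x = 1×2 = 2
h = ReLU(2) = 2
y = w₂h = 1×2 = 2

Backward pass:
∂L/∂y = 2(y - t) = 2(2 - 0) = 4
∂y/∂h = w₂ = 1
∂h/∂z = 1 (ReLU derivative)
∂z/∂w₁ = x = 2

∂L/∂w₁ = 4 × 1 × 1 × 2 = 8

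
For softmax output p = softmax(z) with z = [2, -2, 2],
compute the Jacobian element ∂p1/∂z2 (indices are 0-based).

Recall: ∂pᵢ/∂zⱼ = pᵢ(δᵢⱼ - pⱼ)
∂p1/∂z2 = -0.004496

p = softmax(z) = [0.4955, 0.009075, 0.4955]
p1 = 0.009075, p2 = 0.4955

∂p1/∂z2 = -p1 × p2 = -0.009075 × 0.4955 = -0.004496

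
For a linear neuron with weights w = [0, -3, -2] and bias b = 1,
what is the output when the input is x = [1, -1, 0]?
y = 4

y = (0)(1) + (-3)(-1) + (-2)(0) + 1 = 4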